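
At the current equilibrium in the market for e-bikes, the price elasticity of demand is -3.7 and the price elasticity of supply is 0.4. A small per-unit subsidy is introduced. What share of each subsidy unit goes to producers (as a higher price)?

For a small subsidy around the equilibrium, the benefit split depends on the relative slopes, which at a point are proportional to the elasticities.
Buyer share = εs/(εs + |εd|) = 0.4/(0.4 + 3.7) = 4/41; seller share = |εd|/(εs + |εd|) = 37/41.
So producers capture 37/41 of the subsidy.

Producer share = 37/41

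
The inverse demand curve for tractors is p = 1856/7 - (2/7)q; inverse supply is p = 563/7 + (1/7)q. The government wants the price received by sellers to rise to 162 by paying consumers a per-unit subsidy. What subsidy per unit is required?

Required subsidy s = 60 per unit

At a seller price of 162, quantity supplied is -563 + 7·162 = 571.
Buyers absorb 571 only when they pay pb = 1856/7 − (2/7)·571 = 102.
s = ps − pb = 162 − 102 = 60.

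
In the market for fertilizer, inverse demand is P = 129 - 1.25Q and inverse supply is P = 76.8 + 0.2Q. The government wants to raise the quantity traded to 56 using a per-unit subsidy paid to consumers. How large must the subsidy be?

Required subsidy s = 29 per unit

At Q = 56, from the demand curve buyers pay Pb = 129 − 1.25·56 = 59; from the supply curve sellers need Ps = 76.8 + 0.2·56 = 88.
The subsidy must fill the gap: s = Ps − Pb = 88 − 59 = 29.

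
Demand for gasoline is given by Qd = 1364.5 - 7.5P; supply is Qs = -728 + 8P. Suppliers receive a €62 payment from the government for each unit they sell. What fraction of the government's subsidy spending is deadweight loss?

DWL / government spending = 15/74

Pre-subsidy: 1364.5 - 7.5P = -728 + 8P gives P* = 135, Q* = 352.
With the subsidy, sellers receive Ps = Pb + 62 for each unit, where Pb is the price buyers pay.
Supply in terms of Pb becomes Qs = -728 + 8(Pb + 62) = -232 + 8Pb. Setting this equal to demand: 1364.5 - 7.5Pb = -232 + 8Pb, so Pb = 103.
Sellers receive Ps = 103 + 62 = 165; Q' = 1364.5 − 7.5·103 = 592.
ΔCS = ½(352 + 592)(135 − 103) = 15104; ΔPS = ½(352 + 592)(165 − 135) = 14160.
Government spending = 62 × 592 = 36704.
DWL = ½ × 62 × (592 − 352) = 7440; fraction = 7440 / 36704 = 15/74.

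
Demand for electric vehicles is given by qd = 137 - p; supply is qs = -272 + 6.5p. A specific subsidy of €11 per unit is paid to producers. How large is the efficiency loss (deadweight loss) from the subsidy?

Deadweight loss = 1573/30

Pre-subsidy: 137 - p = -272 + 6.5p gives p* = 818/15, q* = 1237/15.
With the subsidy, sellers receive ps = pb + 11 for each unit, where pb is the price buyers pay.
Supply in terms of pb becomes qs = -272 + 6.5(pb + 11) = -200.5 + 6.5pb. Setting this equal to demand: 137 - pb = -200.5 + 6.5pb, so pb = 45.
Sellers receive ps = 45 + 11 = 56; q' = 137 − 1·45 = 92.
The subsidy expands output by 92 − 1237/15 = 143/15 past the efficient level; on those units the gap between marginal cost and willingness to pay runs from 0 up to 11.
DWL = ½ × 11 × 143/15 = 1573/30.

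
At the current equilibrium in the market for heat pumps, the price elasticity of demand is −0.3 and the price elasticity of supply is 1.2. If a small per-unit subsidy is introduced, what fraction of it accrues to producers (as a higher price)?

Producer share = 0.2

For a small subsidy around the equilibrium, the benefit split depends on the relative slopes, which at a point are proportional to the elasticities.
Buyer share = εs/(εs + |εd|) = 1.2/(1.2 + 0.3) = 0.8; seller share = |εd|/(εs + |εd|) = 0.2.
So producers capture 0.2 of the subsidy.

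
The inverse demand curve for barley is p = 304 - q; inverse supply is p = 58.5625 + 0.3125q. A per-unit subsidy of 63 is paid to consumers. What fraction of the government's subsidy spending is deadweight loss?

Pre-subsidy: 304 - q = 58.5625 + 0.3125q gives q* = 187 and p* = 117.
With the rebate, buyers effectively pay pb = ps − 63, where ps is the price sellers receive.
On the curves, pb = 304 - q and ps = 58.5625 + 0.3125q; the wedge ps − pb = 63 gives 58.5625 + 0.3125q − (304 - q) = 63, so q' = 235.
Then pb = 304 − 1·235 = 69 and ps = 58.5625 + 0.3125·235 = 132.
ΔCS = ½(187 + 235)(117 − 69) = 10128; ΔPS = ½(187 + 235)(132 − 117) = 3165.
Government spending = 63 × 235 = 14805.
DWL = ½ × 63 × (235 − 187) = 1512; fraction = 1512 / 14805 = 24/235.

DWL / government spending = 24/235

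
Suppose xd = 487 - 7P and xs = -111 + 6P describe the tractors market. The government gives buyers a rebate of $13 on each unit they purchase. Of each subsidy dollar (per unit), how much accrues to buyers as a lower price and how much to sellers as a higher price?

Pre-subsidy: 487 - 7P = -111 + 6P gives P* = 46, x* = 165.
With the rebate, buyers effectively pay Pb = Ps − 13, where Ps is the price sellers receive.
Demand in terms of Ps becomes xd = 487 − 7(Ps − 13) = 578 - 7Ps. Setting this equal to supply: 578 - 7Ps = -111 + 6Ps, so Ps = 53.
Buyers pay Pb = 53 − 13 = 40; x' = -111 + 6·53 = 207.
Buyers' price falls by P* − Pb = 46 − 40 = 6; sellers' price rises by Ps − P* = 53 − 46 = 7.

Buyers gain $6 per unit; sellers gain $7 per unit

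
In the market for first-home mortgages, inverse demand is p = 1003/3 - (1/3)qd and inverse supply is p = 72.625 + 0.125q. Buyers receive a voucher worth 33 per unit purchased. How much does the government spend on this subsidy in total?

Government cost = 21219

Pre-subsidy: 1003/3 - (1/3)q = 72.625 + 0.125q gives q* = 571 and p* = 144.
With the rebate, buyers effectively pay pb = ps − 33, where ps is the price sellers receive.
On the curves, pb = 1003/3 - (1/3)q and ps = 72.625 + 0.125q; the wedge ps − pb = 33 gives 72.625 + 0.125q − (1003/3 - (1/3)q) = 33, so q' = 643.
Then pb = 1003/3 − (1/3)·643 = 120 and ps = 72.625 + 0.125·643 = 153.
Government outlay = subsidy × quantity = 33 × 643 = 21219.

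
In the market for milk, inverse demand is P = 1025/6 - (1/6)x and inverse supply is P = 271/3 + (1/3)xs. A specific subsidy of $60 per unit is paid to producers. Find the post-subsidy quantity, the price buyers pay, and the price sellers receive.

Pre-subsidy: 1025/6 - (1/6)x = 271/3 + (1/3)x gives x* = 161 and P* = 144.
With the subsidy, sellers receive Ps = Pb + 60 for each unit, where Pb is the price buyers pay.
On the curves, Pb = 1025/6 - (1/6)x and Ps = 271/3 + (1/3)x; the wedge Ps − Pb = 60 gives 271/3 + (1/3)x − (1025/6 - (1/6)x) = 60, so x' = 281.
Then Pb = 1025/6 − (1/6)·281 = 124 and Ps = 271/3 + (1/3)·281 = 184.

x' = 281; buyers pay $124; sellers receive $184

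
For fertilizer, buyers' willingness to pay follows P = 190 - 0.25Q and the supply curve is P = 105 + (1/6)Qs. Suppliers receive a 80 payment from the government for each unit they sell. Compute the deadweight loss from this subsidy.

Deadweight loss = 7680

Pre-subsidy: 190 - 0.25Q = 105 + (1/6)Q gives Q* = 204 and P* = 139.
With the subsidy, sellers receive Ps = Pb + 80 for each unit, where Pb is the price buyers pay.
On the curves, Pb = 190 - 0.25Q and Ps = 105 + (1/6)Q; the wedge Ps − Pb = 80 gives 105 + (1/6)Q − (190 - 0.25Q) = 80, so Q' = 396.
Then Pb = 190 − 0.25·396 = 91 and Ps = 105 + (1/6)·396 = 171.
The subsidy expands output by 396 − 204 = 192 past the efficient level; on those units the gap between marginal cost and willingness to pay runs from 0 up to 80.
DWL = ½ × 80 × 192 = 7680.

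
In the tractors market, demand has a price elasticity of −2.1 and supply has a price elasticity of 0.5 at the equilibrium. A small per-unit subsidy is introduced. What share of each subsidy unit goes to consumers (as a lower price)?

For a small subsidy around the equilibrium, the benefit split depends on the relative slopes, which at a point are proportional to the elasticities.
Buyer share = εs/(εs + |εd|) = 0.5/(0.5 + 2.1) = 5/26; seller share = |εd|/(εs + |εd|) = 21/26.

Consumer share = 5/26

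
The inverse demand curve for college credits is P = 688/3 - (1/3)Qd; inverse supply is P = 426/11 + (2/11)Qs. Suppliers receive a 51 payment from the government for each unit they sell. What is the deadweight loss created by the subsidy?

Deadweight loss = 2524.5

Pre-subsidy: 688/3 - (1/3)Q = 426/11 + (2/11)Q gives Q* = 370 and P* = 106.
With the subsidy, sellers receive Ps = Pb + 51 for each unit, where Pb is the price buyers pay.
On the curves, Pb = 688/3 - (1/3)Q and Ps = 426/11 + (2/11)Q; the wedge Ps − Pb = 51 gives 426/11 + (2/11)Q − (688/3 - (1/3)Q) = 51, so Q' = 469.
Then Pb = 688/3 − (1/3)·469 = 73 and Ps = 426/11 + (2/11)·469 = 124.
The subsidy expands output by 469 − 370 = 99 past the efficient level; on those units the gap between marginal cost and willingness to pay runs from 0 up to 51.
DWL = ½ × 51 × 99 = 2524.5.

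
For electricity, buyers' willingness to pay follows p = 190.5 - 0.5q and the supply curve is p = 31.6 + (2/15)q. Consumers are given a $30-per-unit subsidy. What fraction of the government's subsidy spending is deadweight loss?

DWL / government spending = 150/1889

Pre-subsidy: 190.5 - 0.5q = 31.6 + (2/15)q gives q* = 4767/19 and p* = 1236/19.
With the rebate, buyers effectively pay pb = ps − 30, where ps is the price sellers receive.
On the curves, pb = 190.5 - 0.5q and ps = 31.6 + (2/15)q; the wedge ps − pb = 30 gives 31.6 + (2/15)q − (190.5 - 0.5q) = 30, so q' = 5667/19.
Then pb = 190.5 − 0.5·(5667/19) = 786/19 and ps = 31.6 + (2/15)·(5667/19) = 1356/19.
ΔCS = ½(4767/19 + 5667/19)(1236/19 − 786/19) = 2347650/361; ΔPS = ½(4767/19 + 5667/19)(1356/19 − 1236/19) = 626040/361.
Government spending = 30 × 5667/19 = 170010/19.
DWL = ½ × 30 × (5667/19 − 4767/19) = 13500/19; fraction = (13500/19) / (170010/19) = 150/1889.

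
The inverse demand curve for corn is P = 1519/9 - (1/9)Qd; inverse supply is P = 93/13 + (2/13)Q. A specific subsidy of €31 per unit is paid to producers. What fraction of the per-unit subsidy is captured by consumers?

Consumer share = 13/31

Pre-subsidy: 1519/9 - (1/9)Q = 93/13 + (2/13)Q gives Q* = 610 and P* = 101.
With the subsidy, sellers receive Ps = Pb + 31 for each unit, where Pb is the price buyers pay.
On the curves, Pb = 1519/9 - (1/9)Q and Ps = 93/13 + (2/13)Q; the wedge Ps − Pb = 31 gives 93/13 + (2/13)Q − (1519/9 - (1/9)Q) = 31, so Q' = 727.
Then Pb = 1519/9 − (1/9)·727 = 88 and Ps = 93/13 + (2/13)·727 = 119.
Buyers' price falls by P* − Pb = 101 − 88 = 13; sellers' price rises by Ps − P* = 119 − 101 = 18.
So consumers capture 13/31 = 13/31 of each unit of subsidy.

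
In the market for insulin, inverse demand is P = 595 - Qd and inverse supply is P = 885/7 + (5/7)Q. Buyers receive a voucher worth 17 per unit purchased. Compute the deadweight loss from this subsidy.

Deadweight loss = 2023/24

Pre-subsidy: 595 - Q = 885/7 + (5/7)Q gives Q* = 820/3 and P* = 965/3.
With the rebate, buyers effectively pay Pb = Ps − 17, where Ps is the price sellers receive.
On the curves, Pb = 595 - Q and Ps = 885/7 + (5/7)Q; the wedge Ps − Pb = 17 gives 885/7 + (5/7)Q − (595 - Q) = 17, so Q' = 283.25.
Then Pb = 595 − 1·283.25 = 311.75 and Ps = 885/7 + (5/7)·283.25 = 328.75.
The subsidy expands output by 283.25 − 820/3 = 119/12 past the efficient level; on those units the gap between marginal cost and willingness to pay runs from 0 up to 17.
DWL = ½ × 17 × 119/12 = 2023/24.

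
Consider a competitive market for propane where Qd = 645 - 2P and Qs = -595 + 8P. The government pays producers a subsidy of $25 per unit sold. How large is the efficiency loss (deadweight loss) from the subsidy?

Pre-subsidy: 645 - 2P = -595 + 8P gives P* = 124, Q* = 397.
With the subsidy, sellers receive Ps = Pb + 25 for each unit, where Pb is the price buyers pay.
Supply in terms of Pb becomes Qs = -595 + 8(Pb + 25) = -395 + 8Pb. Setting this equal to demand: 645 - 2Pb = -395 + 8Pb, so Pb = 104.
Sellers receive Ps = 104 + 25 = 129; Q' = 645 − 2·104 = 437.
The subsidy expands output by 437 − 397 = 40 past the efficient level; on those units the gap between marginal cost and willingness to pay runs from 0 up to 25.
DWL = ½ × 25 × 40 = 500.

Deadweight loss = $500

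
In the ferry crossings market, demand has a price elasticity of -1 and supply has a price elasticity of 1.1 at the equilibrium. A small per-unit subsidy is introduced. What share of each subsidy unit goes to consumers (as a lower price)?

Consumer share = 11/21

For a small subsidy around the equilibrium, the benefit split depends on the relative slopes, which at a point are proportional to the elasticities.
Buyer share = εs/(εs + |εd|) = 1.1/(1.1 + 1) = 11/21; seller share = |εd|/(εs + |εd|) = 10/21.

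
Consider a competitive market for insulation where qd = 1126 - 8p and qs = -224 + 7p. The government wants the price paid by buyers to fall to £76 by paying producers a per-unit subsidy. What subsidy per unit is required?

At a buyer price of 76, quantity demanded is 1126 − 8·76 = 518.
Sellers supply 518 only when they receive ps with -224 + 7·ps = 518, i.e. ps = 106.
s = ps − pb = 106 − 76 = 30.

Required subsidy s = £30 per unit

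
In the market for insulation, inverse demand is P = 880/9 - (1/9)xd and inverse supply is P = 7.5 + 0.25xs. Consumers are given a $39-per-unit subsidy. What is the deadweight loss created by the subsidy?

Deadweight loss = $2106

Pre-subsidy: 880/9 - (1/9)x = 7.5 + 0.25x gives x* = 250 and P* = 70.
With the rebate, buyers effectively pay Pb = Ps − 39, where Ps is the price sellers receive.
On the curves, Pb = 880/9 - (1/9)x and Ps = 7.5 + 0.25x; the wedge Ps − Pb = 39 gives 7.5 + 0.25x − (880/9 - (1/9)x) = 39, so x' = 358.
Then Pb = 880/9 − (1/9)·358 = 58 and Ps = 7.5 + 0.25·358 = 97.
The subsidy expands output by 358 − 250 = 108 past the efficient level; on those units the gap between marginal cost and willingness to pay runs from 0 up to 39.
DWL = ½ × 39 × 108 = 2106.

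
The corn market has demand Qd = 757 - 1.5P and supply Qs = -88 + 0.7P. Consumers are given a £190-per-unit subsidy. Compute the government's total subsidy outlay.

Pre-subsidy: 757 - 1.5P = -88 + 0.7P gives P* = 4225/11, Q* = 3979/22.
With the rebate, buyers effectively pay Pb = Ps − 190, where Ps is the price sellers receive.
Demand in terms of Ps becomes Qd = 757 − 1.5(Ps − 190) = 1042 - 1.5Ps. Setting this equal to supply: 1042 - 1.5Ps = -88 + 0.7Ps, so Ps = 5650/11.
Buyers pay Pb = 5650/11 − 190 = 3560/11; Q' = -88 + 0.7·(5650/11) = 2987/11.
Government outlay = subsidy × quantity = 190 × 2987/11 = 567530/11.

Government cost = 567530/11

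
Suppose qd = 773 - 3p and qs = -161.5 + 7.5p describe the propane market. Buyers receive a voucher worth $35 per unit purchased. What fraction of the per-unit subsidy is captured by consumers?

Consumer share = 5/7

Pre-subsidy: 773 - 3p = -161.5 + 7.5p gives p* = 89, q* = 506.
With the rebate, buyers effectively pay pb = ps − 35, where ps is the price sellers receive.
Demand in terms of ps becomes qd = 773 − 3(ps − 35) = 878 - 3ps. Setting this equal to supply: 878 - 3ps = -161.5 + 7.5ps, so ps = 99.
Buyers pay pb = 99 − 35 = 64; q' = -161.5 + 7.5·99 = 581.
Buyers' price falls by p* − pb = 89 − 64 = 25; sellers' price rises by ps − p* = 99 − 89 = 10.
So consumers capture 25/35 = 5/7 of each unit of subsidy.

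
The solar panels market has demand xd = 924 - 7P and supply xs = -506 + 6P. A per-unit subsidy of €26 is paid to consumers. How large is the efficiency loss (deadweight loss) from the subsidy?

Deadweight loss = €1092

Pre-subsidy: 924 - 7P = -506 + 6P gives P* = 110, x* = 154.
With the rebate, buyers effectively pay Pb = Ps − 26, where Ps is the price sellers receive.
Demand in terms of Ps becomes xd = 924 − 7(Ps − 26) = 1106 - 7Ps. Setting this equal to supply: 1106 - 7Ps = -506 + 6Ps, so Ps = 124.
Buyers pay Pb = 124 − 26 = 98; x' = -506 + 6·124 = 238.
The subsidy expands output by 238 − 154 = 84 past the efficient level; on those units the gap between marginal cost and willingness to pay runs from 0 up to 26.
DWL = ½ × 26 × 84 = 1092.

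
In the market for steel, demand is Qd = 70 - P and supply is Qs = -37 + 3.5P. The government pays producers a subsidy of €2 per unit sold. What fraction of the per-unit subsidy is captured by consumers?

Consumer share = 7/9

Pre-subsidy: 70 - P = -37 + 3.5P gives P* = 214/9, Q* = 416/9.
With the subsidy, sellers receive Ps = Pb + 2 for each unit, where Pb is the price buyers pay.
Supply in terms of Pb becomes Qs = -37 + 3.5(Pb + 2) = -30 + 3.5Pb. Setting this equal to demand: 70 - Pb = -30 + 3.5Pb, so Pb = 200/9.
Sellers receive Ps = 200/9 + 2 = 218/9; Q' = 70 − 1·(200/9) = 430/9.
Buyers' price falls by P* − Pb = 214/9 − 200/9 = 14/9; sellers' price rises by Ps − P* = 218/9 − 214/9 = 4/9.
So consumers capture (14/9)/2 = 7/9 of each unit of subsidy.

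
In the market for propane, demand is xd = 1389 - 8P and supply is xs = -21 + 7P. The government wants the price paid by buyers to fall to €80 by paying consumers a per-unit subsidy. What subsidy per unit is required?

Required subsidy s = €30 per unit

At a buyer price of 80, quantity demanded is 1389 − 8·80 = 749.
Sellers supply 749 only when they receive Ps with -21 + 7·Ps = 749, i.e. Ps = 110.
s = Ps − Pb = 110 − 80 = 30.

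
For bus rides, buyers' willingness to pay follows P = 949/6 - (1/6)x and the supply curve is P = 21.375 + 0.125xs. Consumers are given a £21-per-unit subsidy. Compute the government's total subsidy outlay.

Government cost = £11361

Pre-subsidy: 949/6 - (1/6)x = 21.375 + 0.125x gives x* = 469 and P* = 80.
With the rebate, buyers effectively pay Pb = Ps − 21, where Ps is the price sellers receive.
On the curves, Pb = 949/6 - (1/6)x and Ps = 21.375 + 0.125x; the wedge Ps − Pb = 21 gives 21.375 + 0.125x − (949/6 - (1/6)x) = 21, so x' = 541.
Then Pb = 949/6 − (1/6)·541 = 68 and Ps = 21.375 + 0.125·541 = 89.
Government outlay = subsidy × quantity = 21 × 541 = 11361.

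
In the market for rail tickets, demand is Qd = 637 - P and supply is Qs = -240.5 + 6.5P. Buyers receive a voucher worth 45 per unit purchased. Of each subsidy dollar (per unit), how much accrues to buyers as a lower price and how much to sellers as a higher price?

Pre-subsidy: 637 - P = -240.5 + 6.5P gives P* = 117, Q* = 520.
With the rebate, buyers effectively pay Pb = Ps − 45, where Ps is the price sellers receive.
Demand in terms of Ps becomes Qd = 637 − 1(Ps − 45) = 682 - Ps. Setting this equal to supply: 682 - Ps = -240.5 + 6.5Ps, so Ps = 123.
Buyers pay Pb = 123 − 45 = 78; Q' = -240.5 + 6.5·123 = 559.
Buyers' price falls by P* − Pb = 117 − 78 = 39; sellers' price rises by Ps − P* = 123 − 117 = 6.

Buyers gain 39 per unit; sellers gain 6 per unit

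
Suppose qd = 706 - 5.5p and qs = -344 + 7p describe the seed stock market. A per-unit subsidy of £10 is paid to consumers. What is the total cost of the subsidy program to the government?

Pre-subsidy: 706 - 5.5p = -344 + 7p gives p* = 84, q* = 244.
With the rebate, buyers effectively pay pb = ps − 10, where ps is the price sellers receive.
Demand in terms of ps becomes qd = 706 − 5.5(ps − 10) = 761 - 5.5ps. Setting this equal to supply: 761 - 5.5ps = -344 + 7ps, so ps = 88.4.
Buyers pay pb = 88.4 − 10 = 78.4; q' = -344 + 7·88.4 = 274.8.
Government outlay = subsidy × quantity = 10 × 274.8 = 2748.

Government cost = £2748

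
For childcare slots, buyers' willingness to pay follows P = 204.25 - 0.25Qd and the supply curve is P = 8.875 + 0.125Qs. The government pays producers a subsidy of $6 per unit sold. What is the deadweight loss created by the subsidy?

Deadweight loss = $48

Pre-subsidy: 204.25 - 0.25Q = 8.875 + 0.125Q gives Q* = 521 and P* = 74.
With the subsidy, sellers receive Ps = Pb + 6 for each unit, where Pb is the price buyers pay.
On the curves, Pb = 204.25 - 0.25Q and Ps = 8.875 + 0.125Q; the wedge Ps − Pb = 6 gives 8.875 + 0.125Q − (204.25 - 0.25Q) = 6, so Q' = 537.
Then Pb = 204.25 − 0.25·537 = 70 and Ps = 8.875 + 0.125·537 = 76.
The subsidy expands output by 537 − 521 = 16 past the efficient level; on those units the gap between marginal cost and willingness to pay runs from 0 up to 6.
DWL = ½ × 6 × 16 = 48.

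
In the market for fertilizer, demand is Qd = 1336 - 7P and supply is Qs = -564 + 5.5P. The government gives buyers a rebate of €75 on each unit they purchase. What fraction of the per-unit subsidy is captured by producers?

Producer share = 0.56

Pre-subsidy: 1336 - 7P = -564 + 5.5P gives P* = 152, Q* = 272.
With the rebate, buyers effectively pay Pb = Ps − 75, where Ps is the price sellers receive.
Demand in terms of Ps becomes Qd = 1336 − 7(Ps − 75) = 1861 - 7Ps. Setting this equal to supply: 1861 - 7Ps = -564 + 5.5Ps, so Ps = 194.
Buyers pay Pb = 194 − 75 = 119; Q' = -564 + 5.5·194 = 503.
Buyers' price falls by P* − Pb = 152 − 119 = 33; sellers' price rises by Ps − P* = 194 − 152 = 42.
So producers capture 42/75 = 0.56 of each unit of subsidy.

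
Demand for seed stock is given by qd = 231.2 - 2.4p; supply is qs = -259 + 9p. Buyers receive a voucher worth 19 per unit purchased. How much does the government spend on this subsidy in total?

Pre-subsidy: 231.2 - 2.4p = -259 + 9p gives p* = 43, q* = 128.
With the rebate, buyers effectively pay pb = ps − 19, where ps is the price sellers receive.
Demand in terms of ps becomes qd = 231.2 − 2.4(ps − 19) = 276.8 - 2.4ps. Setting this equal to supply: 276.8 - 2.4ps = -259 + 9ps, so ps = 47.
Buyers pay pb = 47 − 19 = 28; q' = -259 + 9·47 = 164.
Government outlay = subsidy × quantity = 19 × 164 = 3116.

Government cost = 3116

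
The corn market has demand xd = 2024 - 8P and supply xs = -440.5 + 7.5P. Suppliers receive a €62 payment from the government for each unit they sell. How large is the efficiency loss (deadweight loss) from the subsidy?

Deadweight loss = €7440

Pre-subsidy: 2024 - 8P = -440.5 + 7.5P gives P* = 159, x* = 752.
With the subsidy, sellers receive Ps = Pb + 62 for each unit, where Pb is the price buyers pay.
Supply in terms of Pb becomes xs = -440.5 + 7.5(Pb + 62) = 24.5 + 7.5Pb. Setting this equal to demand: 2024 - 8Pb = 24.5 + 7.5Pb, so Pb = 129.
Sellers receive Ps = 129 + 62 = 191; x' = 2024 − 8·129 = 992.
The subsidy expands output by 992 − 752 = 240 past the efficient level; on those units the gap between marginal cost and willingness to pay runs from 0 up to 62.
DWL = ½ × 62 × 240 = 7440.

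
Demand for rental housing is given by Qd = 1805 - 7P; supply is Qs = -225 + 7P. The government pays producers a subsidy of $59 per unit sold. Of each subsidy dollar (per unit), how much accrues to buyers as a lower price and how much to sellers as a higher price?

Buyers gain $29.5 per unit; sellers gain $29.5 per unit

Pre-subsidy: 1805 - 7P = -225 + 7P gives P* = 145, Q* = 790.
With the subsidy, sellers receive Ps = Pb + 59 for each unit, where Pb is the price buyers pay.
Supply in terms of Pb becomes Qs = -225 + 7(Pb + 59) = 188 + 7Pb. Setting this equal to demand: 1805 - 7Pb = 188 + 7Pb, so Pb = 115.5.
Sellers receive Ps = 115.5 + 59 = 174.5; Q' = 1805 − 7·115.5 = 996.5.
Buyers' price falls by P* − Pb = 145 − 115.5 = 29.5; sellers' price rises by Ps − P* = 174.5 − 145 = 29.5.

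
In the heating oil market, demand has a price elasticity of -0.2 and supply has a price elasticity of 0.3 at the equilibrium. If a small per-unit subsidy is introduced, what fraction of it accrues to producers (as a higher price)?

For a small subsidy around the equilibrium, the benefit split depends on the relative slopes, which at a point are proportional to the elasticities.
Buyer share = εs/(εs + |εd|) = 0.3/(0.3 + 0.2) = 0.6; seller share = |εd|/(εs + |εd|) = 0.4.
So producers capture 0.4 of the subsidy.

Producer share = 0.4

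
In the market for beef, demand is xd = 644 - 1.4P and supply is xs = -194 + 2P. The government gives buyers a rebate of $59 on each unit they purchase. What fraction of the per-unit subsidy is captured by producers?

Producer share = 7/17

Pre-subsidy: 644 - 1.4P = -194 + 2P gives P* = 4190/17, x* = 5082/17.
With the rebate, buyers effectively pay Pb = Ps − 59, where Ps is the price sellers receive.
Demand in terms of Ps becomes xd = 644 − 1.4(Ps − 59) = 726.6 - 1.4Ps. Setting this equal to supply: 726.6 - 1.4Ps = -194 + 2Ps, so Ps = 4603/17.
Buyers pay Pb = 4603/17 − 59 = 3600/17; x' = -194 + 2·(4603/17) = 5908/17.
Buyers' price falls by P* − Pb = 4190/17 − 3600/17 = 590/17; sellers' price rises by Ps − P* = 4603/17 − 4190/17 = 413/17.
So producers capture (413/17)/59 = 7/17 of each unit of subsidy.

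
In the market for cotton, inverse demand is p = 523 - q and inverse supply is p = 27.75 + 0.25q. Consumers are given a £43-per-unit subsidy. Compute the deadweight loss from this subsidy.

Deadweight loss = £739.6

Pre-subsidy: 523 - q = 27.75 + 0.25q gives q* = 396.2 and p* = 126.8.
With the rebate, buyers effectively pay pb = ps − 43, where ps is the price sellers receive.
On the curves, pb = 523 - q and ps = 27.75 + 0.25q; the wedge ps − pb = 43 gives 27.75 + 0.25q − (523 - q) = 43, so q' = 430.6.
Then pb = 523 − 1·430.6 = 92.4 and ps = 27.75 + 0.25·430.6 = 135.4.
The subsidy expands output by 430.6 − 396.2 = 34.4 past the efficient level; on those units the gap between marginal cost and willingness to pay runs from 0 up to 43.
DWL = ½ × 43 × 34.4 = 739.6.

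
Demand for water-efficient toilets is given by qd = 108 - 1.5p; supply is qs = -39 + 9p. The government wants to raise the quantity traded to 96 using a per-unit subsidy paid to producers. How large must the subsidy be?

At q = 96, invert demand for the buyer price: pb = (108 − 96)/1.5 = 8; invert supply for the seller price: ps = (96 − (-39))/9 = 15.
The subsidy must fill the gap: s = ps − pb = 15 − 8 = 7.

Required subsidy s = 7 per unit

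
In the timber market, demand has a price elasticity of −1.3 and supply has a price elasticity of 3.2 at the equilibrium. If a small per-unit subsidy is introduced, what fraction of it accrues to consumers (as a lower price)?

For a small subsidy around the equilibrium, the benefit split depends on the relative slopes, which at a point are proportional to the elasticities.
Buyer share = εs/(εs + |εd|) = 3.2/(3.2 + 1.3) = 32/45; seller share = |εd|/(εs + |εd|) = 13/45.

Consumer share = 32/45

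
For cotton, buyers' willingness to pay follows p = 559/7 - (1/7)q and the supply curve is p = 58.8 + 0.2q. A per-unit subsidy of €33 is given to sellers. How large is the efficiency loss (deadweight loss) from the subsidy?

Pre-subsidy: 559/7 - (1/7)q = 58.8 + 0.2q gives q* = 737/12 and p* = 853/12.
With the subsidy, sellers receive ps = pb + 33 for each unit, where pb is the price buyers pay.
On the curves, pb = 559/7 - (1/7)q and ps = 58.8 + 0.2q; the wedge ps − pb = 33 gives 58.8 + 0.2q − (559/7 - (1/7)q) = 33, so q' = 473/3.
Then pb = 559/7 − (1/7)·(473/3) = 172/3 and ps = 58.8 + 0.2·(473/3) = 271/3.
The subsidy expands output by 473/3 − 737/12 = 96.25 past the efficient level; on those units the gap between marginal cost and willingness to pay runs from 0 up to 33.
DWL = ½ × 33 × 96.25 = 1588.125.

Deadweight loss = €1588.125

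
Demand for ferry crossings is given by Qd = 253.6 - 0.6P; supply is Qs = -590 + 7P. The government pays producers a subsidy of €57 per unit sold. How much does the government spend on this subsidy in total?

Government cost = €12454.5

Pre-subsidy: 253.6 - 0.6P = -590 + 7P gives P* = 111, Q* = 187.
With the subsidy, sellers receive Ps = Pb + 57 for each unit, where Pb is the price buyers pay.
Supply in terms of Pb becomes Qs = -590 + 7(Pb + 57) = -191 + 7Pb. Setting this equal to demand: 253.6 - 0.6Pb = -191 + 7Pb, so Pb = 58.5.
Sellers receive Ps = 58.5 + 57 = 115.5; Q' = 253.6 − 0.6·58.5 = 218.5.
Government outlay = subsidy × quantity = 57 × 218.5 = 12454.5.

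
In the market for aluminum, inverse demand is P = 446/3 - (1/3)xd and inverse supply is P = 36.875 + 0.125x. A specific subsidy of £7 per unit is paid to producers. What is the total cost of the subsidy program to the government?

Government cost = 19957/11

Pre-subsidy: 446/3 - (1/3)x = 36.875 + 0.125x gives x* = 2683/11 and P* = 741/11.
With the subsidy, sellers receive Ps = Pb + 7 for each unit, where Pb is the price buyers pay.
On the curves, Pb = 446/3 - (1/3)x and Ps = 36.875 + 0.125x; the wedge Ps − Pb = 7 gives 36.875 + 0.125x − (446/3 - (1/3)x) = 7, so x' = 2851/11.
Then Pb = 446/3 − (1/3)·(2851/11) = 685/11 and Ps = 36.875 + 0.125·(2851/11) = 762/11.
Government outlay = subsidy × quantity = 7 × 2851/11 = 19957/11.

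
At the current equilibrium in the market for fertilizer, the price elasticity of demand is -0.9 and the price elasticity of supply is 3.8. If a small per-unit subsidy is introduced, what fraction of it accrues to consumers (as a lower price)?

Consumer share = 38/47

For a small subsidy around the equilibrium, the benefit split depends on the relative slopes, which at a point are proportional to the elasticities.
Buyer share = εs/(εs + |εd|) = 3.8/(3.8 + 0.9) = 38/47; seller share = |εd|/(εs + |εd|) = 9/47.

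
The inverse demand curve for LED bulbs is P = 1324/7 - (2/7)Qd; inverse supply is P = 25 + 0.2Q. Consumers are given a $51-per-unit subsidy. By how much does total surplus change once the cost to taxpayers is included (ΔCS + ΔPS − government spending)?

Pre-subsidy: 1324/7 - (2/7)Q = 25 + 0.2Q gives Q* = 5745/17 and P* = 1574/17.
With the rebate, buyers effectively pay Pb = Ps − 51, where Ps is the price sellers receive.
On the curves, Pb = 1324/7 - (2/7)Q and Ps = 25 + 0.2Q; the wedge Ps − Pb = 51 gives 25 + 0.2Q − (1324/7 - (2/7)Q) = 51, so Q' = 7530/17.
Then Pb = 1324/7 − (2/7)·(7530/17) = 1064/17 and Ps = 25 + 0.2·(7530/17) = 1931/17.
ΔCS = ½(5745/17 + 7530/17)(1574/17 − 1064/17) = 199125/17; ΔPS = ½(5745/17 + 7530/17)(1931/17 − 1574/17) = 278775/34.
Government spending = 51 × 7530/17 = 22590.
Net change = 199125/17 + 278775/34 − 22590 = -2677.5. The loss equals the DWL triangle ½·51·105.

Net change in total surplus = -$2677.5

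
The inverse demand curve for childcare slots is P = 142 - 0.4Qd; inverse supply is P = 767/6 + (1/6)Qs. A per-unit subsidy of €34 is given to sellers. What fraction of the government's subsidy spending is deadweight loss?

DWL / government spending = 6/17

Pre-subsidy: 142 - 0.4Q = 767/6 + (1/6)Q gives Q* = 25 and P* = 132.
With the subsidy, sellers receive Ps = Pb + 34 for each unit, where Pb is the price buyers pay.
On the curves, Pb = 142 - 0.4Q and Ps = 767/6 + (1/6)Q; the wedge Ps − Pb = 34 gives 767/6 + (1/6)Q − (142 - 0.4Q) = 34, so Q' = 85.
Then Pb = 142 − 0.4·85 = 108 and Ps = 767/6 + (1/6)·85 = 142.
ΔCS = ½(25 + 85)(132 − 108) = 1320; ΔPS = ½(25 + 85)(142 − 132) = 550.
Government spending = 34 × 85 = 2890.
DWL = ½ × 34 × (85 − 25) = 1020; fraction = 1020 / 2890 = 6/17.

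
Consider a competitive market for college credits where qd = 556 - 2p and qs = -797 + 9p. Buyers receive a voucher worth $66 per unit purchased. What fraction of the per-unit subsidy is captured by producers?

Producer share = 2/11

Pre-subsidy: 556 - 2p = -797 + 9p gives p* = 123, q* = 310.
With the rebate, buyers effectively pay pb = ps − 66, where ps is the price sellers receive.
Demand in terms of ps becomes qd = 556 − 2(ps − 66) = 688 - 2ps. Setting this equal to supply: 688 - 2ps = -797 + 9ps, so ps = 135.
Buyers pay pb = 135 − 66 = 69; q' = -797 + 9·135 = 418.
Buyers' price falls by p* − pb = 123 − 69 = 54; sellers' price rises by ps − p* = 135 − 123 = 12.
So producers capture 12/66 = 2/11 of each unit of subsidy.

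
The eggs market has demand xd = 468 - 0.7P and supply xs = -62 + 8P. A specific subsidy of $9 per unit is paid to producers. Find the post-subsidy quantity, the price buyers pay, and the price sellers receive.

Pre-subsidy: 468 - 0.7P = -62 + 8P gives P* = 5300/87, x* = 37006/87.
With the subsidy, sellers receive Ps = Pb + 9 for each unit, where Pb is the price buyers pay.
Supply in terms of Pb becomes xs = -62 + 8(Pb + 9) = 10 + 8Pb. Setting this equal to demand: 468 - 0.7Pb = 10 + 8Pb, so Pb = 4580/87.
Sellers receive Ps = 4580/87 + 9 = 5363/87; x' = 468 − 0.7·(4580/87) = 37510/87.

x' = 37510/87; buyers pay 4580/87; sellers receive 5363/87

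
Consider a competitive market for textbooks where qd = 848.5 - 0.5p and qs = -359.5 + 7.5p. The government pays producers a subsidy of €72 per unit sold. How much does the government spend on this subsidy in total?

Government cost = €58086

Pre-subsidy: 848.5 - 0.5p = -359.5 + 7.5p gives p* = 151, q* = 773.
With the subsidy, sellers receive ps = pb + 72 for each unit, where pb is the price buyers pay.
Supply in terms of pb becomes qs = -359.5 + 7.5(pb + 72) = 180.5 + 7.5pb. Setting this equal to demand: 848.5 - 0.5pb = 180.5 + 7.5pb, so pb = 83.5.
Sellers receive ps = 83.5 + 72 = 155.5; q' = 848.5 − 0.5·83.5 = 806.75.
Government outlay = subsidy × quantity = 72 × 806.75 = 58086.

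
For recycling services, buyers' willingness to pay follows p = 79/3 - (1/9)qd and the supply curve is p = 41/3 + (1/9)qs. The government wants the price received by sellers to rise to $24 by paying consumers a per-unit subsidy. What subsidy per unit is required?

At a seller price of 24, quantity supplied is -123 + 9·24 = 93.
Buyers absorb 93 only when they pay pb = 79/3 − (1/9)·93 = 16.
s = ps − pb = 24 − 16 = 8.

Required subsidy s = $8 per unit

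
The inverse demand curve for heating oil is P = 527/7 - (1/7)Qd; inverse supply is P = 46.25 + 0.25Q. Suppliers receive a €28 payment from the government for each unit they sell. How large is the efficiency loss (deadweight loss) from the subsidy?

Deadweight loss = 10976/11

Pre-subsidy: 527/7 - (1/7)Q = 46.25 + 0.25Q gives Q* = 813/11 and P* = 712/11.
With the subsidy, sellers receive Ps = Pb + 28 for each unit, where Pb is the price buyers pay.
On the curves, Pb = 527/7 - (1/7)Q and Ps = 46.25 + 0.25Q; the wedge Ps − Pb = 28 gives 46.25 + 0.25Q − (527/7 - (1/7)Q) = 28, so Q' = 1597/11.
Then Pb = 527/7 − (1/7)·(1597/11) = 600/11 and Ps = 46.25 + 0.25·(1597/11) = 908/11.
The subsidy expands output by 1597/11 − 813/11 = 784/11 past the efficient level; on those units the gap between marginal cost and willingness to pay runs from 0 up to 28.
DWL = ½ × 28 × 784/11 = 10976/11.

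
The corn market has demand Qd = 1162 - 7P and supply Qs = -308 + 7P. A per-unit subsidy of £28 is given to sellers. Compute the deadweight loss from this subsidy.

Deadweight loss = £1372

Pre-subsidy: 1162 - 7P = -308 + 7P gives P* = 105, Q* = 427.
With the subsidy, sellers receive Ps = Pb + 28 for each unit, where Pb is the price buyers pay.
Supply in terms of Pb becomes Qs = -308 + 7(Pb + 28) = -112 + 7Pb. Setting this equal to demand: 1162 - 7Pb = -112 + 7Pb, so Pb = 91.
Sellers receive Ps = 91 + 28 = 119; Q' = 1162 − 7·91 = 525.
The subsidy expands output by 525 − 427 = 98 past the efficient level; on those units the gap between marginal cost and willingness to pay runs from 0 up to 28.
DWL = ½ × 28 × 98 = 1372.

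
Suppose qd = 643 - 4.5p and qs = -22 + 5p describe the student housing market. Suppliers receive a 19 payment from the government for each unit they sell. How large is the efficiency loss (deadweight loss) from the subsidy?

Pre-subsidy: 643 - 4.5p = -22 + 5p gives p* = 70, q* = 328.
With the subsidy, sellers receive ps = pb + 19 for each unit, where pb is the price buyers pay.
Supply in terms of pb becomes qs = -22 + 5(pb + 19) = 73 + 5pb. Setting this equal to demand: 643 - 4.5pb = 73 + 5pb, so pb = 60.
Sellers receive ps = 60 + 19 = 79; q' = 643 − 4.5·60 = 373.
The subsidy expands output by 373 − 328 = 45 past the efficient level; on those units the gap between marginal cost and willingness to pay runs from 0 up to 19.
DWL = ½ × 19 × 45 = 427.5.

Deadweight loss = 427.5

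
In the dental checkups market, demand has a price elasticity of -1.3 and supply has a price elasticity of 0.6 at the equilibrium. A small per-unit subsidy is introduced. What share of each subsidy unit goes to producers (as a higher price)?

Producer share = 13/19

For a small subsidy around the equilibrium, the benefit split depends on the relative slopes, which at a point are proportional to the elasticities.
Buyer share = εs/(εs + |εd|) = 0.6/(0.6 + 1.3) = 6/19; seller share = |εd|/(εs + |εd|) = 13/19.
So producers capture 13/19 of the subsidy.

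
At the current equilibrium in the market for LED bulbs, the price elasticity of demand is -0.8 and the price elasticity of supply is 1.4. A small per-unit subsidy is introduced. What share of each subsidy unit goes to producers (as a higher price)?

Producer share = 4/11

For a small subsidy around the equilibrium, the benefit split depends on the relative slopes, which at a point are proportional to the elasticities.
Buyer share = εs/(εs + |εd|) = 1.4/(1.4 + 0.8) = 7/11; seller share = |εd|/(εs + |εd|) = 4/11.
So producers capture 4/11 of the subsidy.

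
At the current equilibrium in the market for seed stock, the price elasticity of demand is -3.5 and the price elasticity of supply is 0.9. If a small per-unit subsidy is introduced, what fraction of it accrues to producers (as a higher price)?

Producer share = 35/44

For a small subsidy around the equilibrium, the benefit split depends on the relative slopes, which at a point are proportional to the elasticities.
Buyer share = εs/(εs + |εd|) = 0.9/(0.9 + 3.5) = 9/44; seller share = |εd|/(εs + |εd|) = 35/44.
So producers capture 35/44 of the subsidy.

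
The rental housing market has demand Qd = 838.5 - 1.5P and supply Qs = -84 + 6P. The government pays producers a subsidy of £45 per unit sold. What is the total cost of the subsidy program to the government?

Pre-subsidy: 838.5 - 1.5P = -84 + 6P gives P* = 123, Q* = 654.
With the subsidy, sellers receive Ps = Pb + 45 for each unit, where Pb is the price buyers pay.
Supply in terms of Pb becomes Qs = -84 + 6(Pb + 45) = 186 + 6Pb. Setting this equal to demand: 838.5 - 1.5Pb = 186 + 6Pb, so Pb = 87.
Sellers receive Ps = 87 + 45 = 132; Q' = 838.5 − 1.5·87 = 708.
Government outlay = subsidy × quantity = 45 × 708 = 31860.

Government cost = £31860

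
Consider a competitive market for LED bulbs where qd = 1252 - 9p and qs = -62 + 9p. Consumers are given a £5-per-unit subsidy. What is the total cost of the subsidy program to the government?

Pre-subsidy: 1252 - 9p = -62 + 9p gives p* = 73, q* = 595.
With the rebate, buyers effectively pay pb = ps − 5, where ps is the price sellers receive.
Demand in terms of ps becomes qd = 1252 − 9(ps − 5) = 1297 - 9ps. Setting this equal to supply: 1297 - 9ps = -62 + 9ps, so ps = 75.5.
Buyers pay pb = 75.5 − 5 = 70.5; q' = -62 + 9·75.5 = 617.5.
Government outlay = subsidy × quantity = 5 × 617.5 = 3087.5.

Government cost = £3087.5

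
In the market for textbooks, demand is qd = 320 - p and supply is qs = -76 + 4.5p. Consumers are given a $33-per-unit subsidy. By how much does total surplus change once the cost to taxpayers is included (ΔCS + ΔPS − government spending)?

Net change in total surplus = -$445.5

Pre-subsidy: 320 - p = -76 + 4.5p gives p* = 72, q* = 248.
With the rebate, buyers effectively pay pb = ps − 33, where ps is the price sellers receive.
Demand in terms of ps becomes qd = 320 − 1(ps − 33) = 353 - ps. Setting this equal to supply: 353 - ps = -76 + 4.5ps, so ps = 78.
Buyers pay pb = 78 − 33 = 45; q' = -76 + 4.5·78 = 275.
ΔCS = ½(248 + 275)(72 − 45) = 7060.5; ΔPS = ½(248 + 275)(78 − 72) = 1569.
Government spending = 33 × 275 = 9075.
Net change = 7060.5 + 1569 − 9075 = -445.5. The loss equals the DWL triangle ½·33·27.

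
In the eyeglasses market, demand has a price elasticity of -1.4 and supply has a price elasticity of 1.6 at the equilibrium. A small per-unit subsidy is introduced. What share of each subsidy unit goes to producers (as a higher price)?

For a small subsidy around the equilibrium, the benefit split depends on the relative slopes, which at a point are proportional to the elasticities.
Buyer share = εs/(εs + |εd|) = 1.6/(1.6 + 1.4) = 8/15; seller share = |εd|/(εs + |εd|) = 7/15.
So producers capture 7/15 of the subsidy.

Producer share = 7/15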